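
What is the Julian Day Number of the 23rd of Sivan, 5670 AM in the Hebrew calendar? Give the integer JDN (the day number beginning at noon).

Equivalently 30 June 1910 (Gregorian).
JDN 2299161 is 15 October 1582 CE (Gregorian); the target day is +119692 days from there, so JDN = 2418853.

2418853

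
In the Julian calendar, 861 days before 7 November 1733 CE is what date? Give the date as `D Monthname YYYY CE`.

30 June 1731 CE

The starting date is JDN 2354347; 2354347 − 861 = 2353486.
JDN 2353486 corresponds to 30 June 1731 CE.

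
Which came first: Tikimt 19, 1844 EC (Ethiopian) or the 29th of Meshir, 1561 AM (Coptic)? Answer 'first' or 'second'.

second

Converting both to JDN: 2397425 vs 2394998; the smaller is the second.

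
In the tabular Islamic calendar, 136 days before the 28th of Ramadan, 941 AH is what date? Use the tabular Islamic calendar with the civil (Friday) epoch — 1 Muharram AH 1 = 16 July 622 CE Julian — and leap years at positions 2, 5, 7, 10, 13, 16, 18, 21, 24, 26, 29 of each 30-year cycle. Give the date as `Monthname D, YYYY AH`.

Counting 136 days back from JDN 2281808 reaches JDN 2281672, which is Jumada al-Awwal 10, 941 AH.

Jumada al-Awwal 10, 941 AH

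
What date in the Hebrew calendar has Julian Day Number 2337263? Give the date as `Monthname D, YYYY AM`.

Shevat 25, 5447 AM

The Gregorian equivalent of JDN 2337263 is 8 February 1687.
In the Hebrew calendar that day is Shevat 25, 5447 AM.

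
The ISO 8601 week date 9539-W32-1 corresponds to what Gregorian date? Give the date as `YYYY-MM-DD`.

9539-08-07

ISO week 1 of 9539 is the week containing the first Thursday of 9539.
Week 32, day 1 (Monday) lands on 9539-08-07.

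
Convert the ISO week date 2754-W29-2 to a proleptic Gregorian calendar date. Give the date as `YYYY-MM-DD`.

2754-07-20

ISO week 1 of 2754 is the week containing the first Thursday of 2754.
Week 29, day 2 (Tuesday) lands on 2754-07-20.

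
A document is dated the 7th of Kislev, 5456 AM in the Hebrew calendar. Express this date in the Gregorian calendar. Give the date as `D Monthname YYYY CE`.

14 November 1695 CE

Julian Day Number of the source date = 2340464.
Converting JDN 2340464 to the Gregorian calendar gives 14 November 1695 CE.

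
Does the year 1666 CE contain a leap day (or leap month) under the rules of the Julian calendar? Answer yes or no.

no

1666 mod 4 = 2, so it is a common year in the Julian calendar.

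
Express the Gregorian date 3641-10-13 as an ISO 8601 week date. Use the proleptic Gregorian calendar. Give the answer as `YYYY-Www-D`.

The weekday is Sunday (ISO weekday 7).
That Sunday belongs to ISO week 41 of ISO year 3641.

3641-W41-7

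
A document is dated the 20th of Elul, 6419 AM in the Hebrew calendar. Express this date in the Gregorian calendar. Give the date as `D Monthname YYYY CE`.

Both dates share Julian Day Number 2692482; in the Gregorian calendar that is 31 August 2659 CE.

31 August 2659 CE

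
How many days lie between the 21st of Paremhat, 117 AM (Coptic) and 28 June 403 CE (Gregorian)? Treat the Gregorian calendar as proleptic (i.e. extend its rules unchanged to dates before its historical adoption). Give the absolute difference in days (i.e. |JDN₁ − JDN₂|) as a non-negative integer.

JDN of the first date = 1867599.
JDN of the second date = 1868431.
|1868431 − 1867599| = 832.

832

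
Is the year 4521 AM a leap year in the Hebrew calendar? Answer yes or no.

no

Hebrew year 4521 is year 18 of its 19-year Metonic cycle; leap years are at positions 3, 6, 8, 11, 14, 17, 19, so it is a common year (12 months).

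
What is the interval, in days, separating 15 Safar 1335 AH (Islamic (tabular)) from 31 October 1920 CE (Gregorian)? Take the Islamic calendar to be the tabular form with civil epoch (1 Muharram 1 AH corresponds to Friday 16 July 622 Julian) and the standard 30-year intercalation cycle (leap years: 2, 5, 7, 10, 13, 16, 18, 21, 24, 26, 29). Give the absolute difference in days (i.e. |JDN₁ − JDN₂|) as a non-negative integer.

1420

First date → JDN 2421209; second date → JDN 2422629.
The interval is |2421209 − 2422629| = 1420 days.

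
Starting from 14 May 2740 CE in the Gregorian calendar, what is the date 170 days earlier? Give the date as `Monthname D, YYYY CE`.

JDN of 14 May 2740 CE = 2721958.
2721958 − 170 = 2721788.
JDN 2721788 in the Gregorian calendar is November 26, 2739 CE.

November 26, 2739 CE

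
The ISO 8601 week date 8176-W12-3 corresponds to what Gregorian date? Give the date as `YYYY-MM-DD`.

ISO week 1 of 8176 is the week containing the first Thursday of 8176.
Week 12, day 3 (Wednesday) lands on 8176-03-20.

8176-03-20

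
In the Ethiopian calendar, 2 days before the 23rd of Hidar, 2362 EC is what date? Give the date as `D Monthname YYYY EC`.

JDN of the 23rd of Hidar, 2362 EC = 2586658.
2586658 − 2 = 2586656.
JDN 2586656 in the Ethiopian calendar is 21 Hidar 2362 EC.

21 Hidar 2362 EC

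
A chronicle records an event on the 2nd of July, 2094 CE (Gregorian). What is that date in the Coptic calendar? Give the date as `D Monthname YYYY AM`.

Julian Day Number of the source date = 2486061.
Converting JDN 2486061 to the Coptic calendar gives 25 Paoni 1810 AM.

25 Paoni 1810 AM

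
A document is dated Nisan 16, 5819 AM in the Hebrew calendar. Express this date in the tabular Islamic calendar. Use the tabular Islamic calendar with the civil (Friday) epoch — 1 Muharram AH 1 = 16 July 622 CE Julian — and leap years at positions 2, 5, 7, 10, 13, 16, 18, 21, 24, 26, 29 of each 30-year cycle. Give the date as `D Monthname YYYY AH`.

Both dates share Julian Day Number 2473183; in the tabular Islamic calendar that is 15 Shawwal 1481 AH.

15 Shawwal 1481 AH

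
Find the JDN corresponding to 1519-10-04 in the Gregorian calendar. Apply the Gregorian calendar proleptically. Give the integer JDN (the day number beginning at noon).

2276139

JDN 2451545 is 1 January 2000 CE (Gregorian); the target day is −175406 days from there, so JDN = 2276139.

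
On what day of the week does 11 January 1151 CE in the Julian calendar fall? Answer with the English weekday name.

Thursday

This is JDN 2141471 (18 January 1151 Gregorian).
Since JDN mod 7 = 3 (0 = Monday), the day is Thursday.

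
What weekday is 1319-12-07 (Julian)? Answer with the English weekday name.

Equivalently 15 December 1319 Gregorian, JDN 2203163.
JDN 2203163 mod 7 = 4, and JDN 0 was a Monday, so this is a Friday.

Friday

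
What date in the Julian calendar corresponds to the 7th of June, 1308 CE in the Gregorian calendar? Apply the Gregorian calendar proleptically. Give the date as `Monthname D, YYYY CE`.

May 30, 1308 CE

At this point the Julian calendar is 8 days behind the Gregorian.
7 June 1308 Gregorian − 8 days → 30 May 1308 Julian.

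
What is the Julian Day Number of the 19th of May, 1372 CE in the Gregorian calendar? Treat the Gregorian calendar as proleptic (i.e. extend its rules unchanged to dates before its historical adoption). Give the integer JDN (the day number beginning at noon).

JDN 2299161 is 15 October 1582 CE (Gregorian); the target day is −76849 days from there, so JDN = 2222312.

2222312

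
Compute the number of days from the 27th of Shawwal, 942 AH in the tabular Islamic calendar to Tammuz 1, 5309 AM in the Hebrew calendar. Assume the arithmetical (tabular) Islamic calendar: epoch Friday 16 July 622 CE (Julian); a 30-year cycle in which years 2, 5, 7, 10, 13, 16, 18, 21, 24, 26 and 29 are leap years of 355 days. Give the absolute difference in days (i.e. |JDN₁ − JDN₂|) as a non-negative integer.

4817

First date → JDN 2282191; second date → JDN 2287008.
The interval is |2282191 − 2287008| = 4817 days.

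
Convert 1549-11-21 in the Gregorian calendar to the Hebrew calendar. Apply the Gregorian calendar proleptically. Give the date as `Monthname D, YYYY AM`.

Julian Day Number of the source date = 2287145.
Converting JDN 2287145 to the Hebrew calendar gives 20 Cheshvan 5310 AM.

Cheshvan 20, 5310 AM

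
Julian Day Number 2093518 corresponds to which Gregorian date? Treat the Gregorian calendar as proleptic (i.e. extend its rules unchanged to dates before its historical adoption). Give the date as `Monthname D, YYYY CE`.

October 4, 1019 CE

JDN 2451545 is 1 Jan 2000; 2093518 is −358027 days from there.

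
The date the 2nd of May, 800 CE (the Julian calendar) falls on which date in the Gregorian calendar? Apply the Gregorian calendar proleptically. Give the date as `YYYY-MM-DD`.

0800-05-06

At this point the Julian calendar is 4 days behind the Gregorian.
2 May 800 Julian + 4 days → 6 May 800 Gregorian.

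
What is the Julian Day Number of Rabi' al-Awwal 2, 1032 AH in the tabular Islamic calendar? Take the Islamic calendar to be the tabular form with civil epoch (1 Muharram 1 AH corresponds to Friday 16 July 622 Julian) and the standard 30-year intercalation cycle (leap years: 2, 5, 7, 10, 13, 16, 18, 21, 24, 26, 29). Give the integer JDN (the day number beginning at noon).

Equivalently 4 January 1623 (Gregorian).
JDN 2299161 is 15 October 1582 CE (Gregorian); the target day is +14691 days from there, so JDN = 2313852.

2313852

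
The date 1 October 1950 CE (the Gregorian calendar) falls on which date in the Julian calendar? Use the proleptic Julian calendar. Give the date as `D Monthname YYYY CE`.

18 September 1950 CE

At this point the Julian calendar is 13 days behind the Gregorian.
1 October 1950 Gregorian − 13 days → 18 September 1950 Julian.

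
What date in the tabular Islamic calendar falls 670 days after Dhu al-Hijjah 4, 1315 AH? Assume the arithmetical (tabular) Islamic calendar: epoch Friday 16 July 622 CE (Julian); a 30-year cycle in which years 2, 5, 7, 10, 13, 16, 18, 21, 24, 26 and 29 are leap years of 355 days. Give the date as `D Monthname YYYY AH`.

Counting 670 days forward from JDN 2414406 reaches JDN 2415076, which is 24 Shawwal 1317 AH.

24 Shawwal 1317 AH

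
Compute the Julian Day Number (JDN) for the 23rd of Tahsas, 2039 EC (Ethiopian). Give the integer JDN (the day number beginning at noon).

In the Gregorian calendar the same day is 1 January 2047.
JDN 2400001 is 17 November 1858 CE (Gregorian), MJD 0; the target day is +68711 days from there, so JDN = 2468712.

2468712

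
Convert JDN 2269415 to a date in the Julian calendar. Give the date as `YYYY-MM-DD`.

The proleptic Gregorian equivalent of JDN 2269415 is 7 May 1501.
In the Julian calendar that day is 1501-04-27.

1501-04-27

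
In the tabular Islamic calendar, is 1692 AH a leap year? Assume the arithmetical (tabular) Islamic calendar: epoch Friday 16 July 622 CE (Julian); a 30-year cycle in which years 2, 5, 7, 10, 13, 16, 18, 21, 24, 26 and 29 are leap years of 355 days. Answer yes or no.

Year 1692 AH is year 12 of its 30-year cycle; leap positions are 2, 5, 7, 10, 13, 16, 18, 21, 24, 26, 29, so it is a common year (354 days).

no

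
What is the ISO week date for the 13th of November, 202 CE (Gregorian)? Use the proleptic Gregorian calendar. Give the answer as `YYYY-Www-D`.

0202-W45-6

The weekday is Saturday (ISO weekday 6).
That Saturday belongs to ISO week 45 of ISO year 202.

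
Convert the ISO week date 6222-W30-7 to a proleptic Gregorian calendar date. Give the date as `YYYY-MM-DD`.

ISO week 1 of 6222 is the week containing the first Thursday of 6222.
Week 30, day 7 (Sunday) lands on 6222-07-28.

6222-07-28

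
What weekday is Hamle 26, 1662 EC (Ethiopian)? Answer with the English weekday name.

Wednesday

Equivalently 30 July 1670 Gregorian, JDN 2331226.
JDN 2331226 mod 7 = 2, and JDN 0 was a Monday, so this is a Wednesday.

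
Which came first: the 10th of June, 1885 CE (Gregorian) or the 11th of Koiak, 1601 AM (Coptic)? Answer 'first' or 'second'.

second

Converting both to JDN: 2409703 vs 2409530; the smaller is the second.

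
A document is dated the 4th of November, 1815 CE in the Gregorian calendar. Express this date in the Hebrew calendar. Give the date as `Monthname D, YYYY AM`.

Cheshvan 1, 5576 AM

Julian Day Number of the source date = 2384282.
Converting JDN 2384282 to the Hebrew calendar gives 1 Cheshvan 5576 AM.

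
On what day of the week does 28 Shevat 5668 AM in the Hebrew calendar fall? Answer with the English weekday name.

Friday

This is JDN 2417972 (31 January 1908 Gregorian).
JDN 2417972 mod 7 = 4, and JDN 0 was a Monday, so this is a Friday.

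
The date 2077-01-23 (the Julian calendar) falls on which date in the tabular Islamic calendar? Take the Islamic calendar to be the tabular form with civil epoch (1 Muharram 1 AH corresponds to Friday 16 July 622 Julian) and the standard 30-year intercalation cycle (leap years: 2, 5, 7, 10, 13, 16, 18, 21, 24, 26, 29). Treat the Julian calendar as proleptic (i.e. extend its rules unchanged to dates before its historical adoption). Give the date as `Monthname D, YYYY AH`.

Rabi' al-Awwal 11, 1500 AH

Both dates share Julian Day Number 2479705; in the tabular Islamic calendar that is 11 Rabi' al-Awwal 1500 AH.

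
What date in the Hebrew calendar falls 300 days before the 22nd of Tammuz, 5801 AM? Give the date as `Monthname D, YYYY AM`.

JDN of the 22nd of Tammuz, 5801 AM = 2466722.
2466722 − 300 = 2466422.
JDN 2466422 in the Hebrew calendar is Tishrei 17, 5801 AM.

Tishrei 17, 5801 AM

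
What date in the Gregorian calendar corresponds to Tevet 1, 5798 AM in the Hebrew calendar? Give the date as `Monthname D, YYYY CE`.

December 9, 2037 CE

Julian Day Number of the source date = 2465402.
Converting JDN 2465402 to the Gregorian calendar gives 9 December 2037 CE.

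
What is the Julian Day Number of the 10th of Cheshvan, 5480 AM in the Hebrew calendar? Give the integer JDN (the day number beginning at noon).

2349207

Equivalently 23 October 1719 (Gregorian).
JDN 2299161 is 15 October 1582 CE (Gregorian); the target day is +50046 days from there, so JDN = 2349207.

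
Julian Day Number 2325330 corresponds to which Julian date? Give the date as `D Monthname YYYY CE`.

JDN 2325330 is 8 June 1654 in the Gregorian calendar.
In the Julian calendar that day is 29 May 1654 CE.

29 May 1654 CE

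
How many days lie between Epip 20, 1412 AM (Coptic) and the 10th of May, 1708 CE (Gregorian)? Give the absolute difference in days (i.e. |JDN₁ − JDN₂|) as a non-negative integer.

First date → JDN 2340717; second date → JDN 2345024.
The interval is |2340717 − 2345024| = 4307 days.

4307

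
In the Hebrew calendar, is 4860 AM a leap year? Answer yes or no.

no

Hebrew year 4860 is year 15 of its 19-year Metonic cycle; leap years are at positions 3, 6, 8, 11, 14, 17, 19, so it is a common year (12 months).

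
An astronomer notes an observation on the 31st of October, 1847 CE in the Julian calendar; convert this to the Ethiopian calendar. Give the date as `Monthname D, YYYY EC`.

Hidar 3, 1840 EC

Julian Day Number of the source date = 2395978.
Converting JDN 2395978 to the Ethiopian calendar gives 3 Hidar 1840 EC.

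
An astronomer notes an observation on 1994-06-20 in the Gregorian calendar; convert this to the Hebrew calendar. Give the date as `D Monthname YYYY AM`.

11 Tammuz 5754 AM

Julian Day Number of the source date = 2449524.
Converting JDN 2449524 to the Hebrew calendar gives 11 Tammuz 5754 AM.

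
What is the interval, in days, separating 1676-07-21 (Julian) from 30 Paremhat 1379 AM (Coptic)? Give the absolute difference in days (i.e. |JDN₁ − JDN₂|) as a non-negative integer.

4866

First date → JDN 2333419; second date → JDN 2328553.
The interval is |2333419 − 2328553| = 4866 days.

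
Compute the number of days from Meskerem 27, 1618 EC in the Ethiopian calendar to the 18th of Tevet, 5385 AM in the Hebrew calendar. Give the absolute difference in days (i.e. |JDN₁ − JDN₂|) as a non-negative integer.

280

JDN of the first date = 2314856.
JDN of the second date = 2314576.
|2314576 − 2314856| = 280.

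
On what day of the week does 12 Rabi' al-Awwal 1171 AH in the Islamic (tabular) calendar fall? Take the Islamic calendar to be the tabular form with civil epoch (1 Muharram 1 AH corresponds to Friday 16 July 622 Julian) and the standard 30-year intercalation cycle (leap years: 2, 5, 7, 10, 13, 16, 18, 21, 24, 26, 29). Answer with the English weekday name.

Equivalently 24 November 1757 Gregorian, JDN 2363119.
2363119 ≡ 3 (mod 7); counting from Monday = 0 gives Thursday.

Thursday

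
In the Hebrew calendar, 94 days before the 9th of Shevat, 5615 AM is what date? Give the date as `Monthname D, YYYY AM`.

The starting date is JDN 2398612; 2398612 − 94 = 2398518.
JDN 2398518 corresponds to Cheshvan 4, 5615 AM.

Cheshvan 4, 5615 AM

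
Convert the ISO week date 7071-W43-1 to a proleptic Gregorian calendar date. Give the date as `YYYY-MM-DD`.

7071-10-23

ISO week 1 of 7071 is the week containing the first Thursday of 7071.
Week 43, day 1 (Monday) lands on 7071-10-23.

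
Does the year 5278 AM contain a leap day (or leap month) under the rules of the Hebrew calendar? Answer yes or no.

Hebrew year 5278 is year 15 of its 19-year Metonic cycle; leap years are at positions 3, 6, 8, 11, 14, 17, 19, so it is a common year (12 months).

no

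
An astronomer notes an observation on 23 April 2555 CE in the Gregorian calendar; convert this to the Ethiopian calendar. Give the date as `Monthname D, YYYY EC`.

Miyazya 11, 2547 EC

Julian Day Number of the source date = 2654367.
Converting JDN 2654367 to the Ethiopian calendar gives 11 Miyazya 2547 EC.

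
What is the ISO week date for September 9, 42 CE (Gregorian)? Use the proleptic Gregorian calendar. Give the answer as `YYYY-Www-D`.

The weekday is Tuesday (ISO weekday 2).
That Tuesday belongs to ISO week 37 of ISO year 42.

0042-W37-2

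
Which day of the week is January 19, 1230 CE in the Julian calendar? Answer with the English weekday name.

Saturday

In the proleptic Gregorian calendar this is 26 January 1230 (JDN 2170334).
Since JDN mod 7 = 5 (0 = Monday), the day is Saturday.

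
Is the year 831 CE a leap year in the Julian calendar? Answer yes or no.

no

831 mod 4 = 3, so it is a common year in the Julian calendar.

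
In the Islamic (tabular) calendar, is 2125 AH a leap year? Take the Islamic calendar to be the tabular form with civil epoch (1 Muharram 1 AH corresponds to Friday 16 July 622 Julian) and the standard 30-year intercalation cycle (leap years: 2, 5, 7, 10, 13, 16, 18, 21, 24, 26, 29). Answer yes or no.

no

Year 2125 AH is year 25 of its 30-year cycle; leap positions are 2, 5, 7, 10, 13, 16, 18, 21, 24, 26, 29, so it is a common year (354 days).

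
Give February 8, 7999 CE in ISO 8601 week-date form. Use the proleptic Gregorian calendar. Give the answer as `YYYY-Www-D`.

The weekday is Monday (ISO weekday 1).
That Monday belongs to ISO week 6 of ISO year 7999.

7999-W06-1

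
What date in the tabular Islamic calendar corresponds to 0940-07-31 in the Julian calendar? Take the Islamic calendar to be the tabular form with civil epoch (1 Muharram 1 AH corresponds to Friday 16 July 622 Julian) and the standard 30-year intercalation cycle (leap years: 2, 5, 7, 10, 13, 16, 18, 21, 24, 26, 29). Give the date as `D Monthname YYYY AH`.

Both dates share Julian Day Number 2064605; in the tabular Islamic calendar that is 22 Shawwal 328 AH.

22 Shawwal 328 AH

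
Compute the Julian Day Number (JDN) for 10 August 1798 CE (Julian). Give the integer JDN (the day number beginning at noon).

Equivalently 21 August 1798 (Gregorian).
JDN 2400001 is 17 November 1858 CE (Gregorian), MJD 0; the target day is −22002 days from there, so JDN = 2377999.

2377999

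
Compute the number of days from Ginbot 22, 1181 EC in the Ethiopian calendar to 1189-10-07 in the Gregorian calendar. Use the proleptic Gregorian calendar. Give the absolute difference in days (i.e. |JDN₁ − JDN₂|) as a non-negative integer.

136

JDN of the first date = 2155477.
JDN of the second date = 2155613.
|2155613 − 2155477| = 136.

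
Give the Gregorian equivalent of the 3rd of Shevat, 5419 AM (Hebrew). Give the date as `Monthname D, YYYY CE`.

January 27, 1659 CE

Both dates share Julian Day Number 2327024; in the Gregorian calendar that is 27 January 1659 CE.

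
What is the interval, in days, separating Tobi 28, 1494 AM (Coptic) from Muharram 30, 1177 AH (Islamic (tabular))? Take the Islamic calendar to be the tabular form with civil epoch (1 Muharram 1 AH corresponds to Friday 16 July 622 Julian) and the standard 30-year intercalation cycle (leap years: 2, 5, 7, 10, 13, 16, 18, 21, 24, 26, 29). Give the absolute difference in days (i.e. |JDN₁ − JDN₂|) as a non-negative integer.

5291

JDN of the first date = 2370495.
JDN of the second date = 2365204.
|2365204 − 2370495| = 5291.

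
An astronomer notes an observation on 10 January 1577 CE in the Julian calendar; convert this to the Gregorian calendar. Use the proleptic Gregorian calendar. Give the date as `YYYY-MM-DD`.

1577-01-20

At this point the Julian calendar is 10 days behind the Gregorian.
10 January 1577 Julian + 10 days → 20 January 1577 Gregorian.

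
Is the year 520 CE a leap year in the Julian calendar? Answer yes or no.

yes

520 mod 4 = 0, so it is a leap year in the Julian calendar.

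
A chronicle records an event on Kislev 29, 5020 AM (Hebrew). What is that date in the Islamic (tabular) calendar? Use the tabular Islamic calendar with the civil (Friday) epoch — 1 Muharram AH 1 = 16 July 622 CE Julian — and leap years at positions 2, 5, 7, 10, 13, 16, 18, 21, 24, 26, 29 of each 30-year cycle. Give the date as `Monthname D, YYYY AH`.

Both dates share Julian Day Number 2181257; in the tabular Islamic calendar that is 28 Dhu al-Hijjah 657 AH.

Dhu al-Hijjah 28, 657 AH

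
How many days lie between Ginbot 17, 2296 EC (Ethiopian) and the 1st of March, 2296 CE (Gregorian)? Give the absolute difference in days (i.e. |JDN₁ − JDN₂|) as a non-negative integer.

JDN of the first date = 2562726.
JDN of the second date = 2559717.
|2559717 − 2562726| = 3009.

3009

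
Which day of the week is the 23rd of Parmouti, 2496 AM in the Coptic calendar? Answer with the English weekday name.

Wednesday

Equivalently 7 May 2780 Gregorian, JDN 2736561.
2736561 ≡ 2 (mod 7); counting from Monday = 0 gives Wednesday.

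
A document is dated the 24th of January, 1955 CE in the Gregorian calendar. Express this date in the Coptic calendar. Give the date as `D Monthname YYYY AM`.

16 Tobi 1671 AM

Julian Day Number of the source date = 2435132.
Converting JDN 2435132 to the Coptic calendar gives 16 Tobi 1671 AM.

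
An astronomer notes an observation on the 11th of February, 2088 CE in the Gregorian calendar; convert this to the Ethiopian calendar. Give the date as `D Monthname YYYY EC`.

Julian Day Number of the source date = 2483728.
Converting JDN 2483728 to the Ethiopian calendar gives 3 Yekatit 2080 EC.

3 Yekatit 2080 EC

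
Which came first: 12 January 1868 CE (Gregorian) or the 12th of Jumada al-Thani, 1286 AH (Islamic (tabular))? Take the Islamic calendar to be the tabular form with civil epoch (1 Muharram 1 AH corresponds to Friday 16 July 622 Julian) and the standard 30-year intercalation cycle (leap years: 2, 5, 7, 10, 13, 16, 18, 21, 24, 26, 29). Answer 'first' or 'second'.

The two dates have Julian Day Numbers 2403344 and 2403960 respectively.
Since 2403344 < 2403960, the first date comes first.

first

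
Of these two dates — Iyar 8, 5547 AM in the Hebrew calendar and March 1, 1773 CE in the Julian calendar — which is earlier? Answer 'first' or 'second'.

The two dates have Julian Day Numbers 2373864 and 2368706 respectively.
Since 2368706 < 2373864, the second date comes first.

second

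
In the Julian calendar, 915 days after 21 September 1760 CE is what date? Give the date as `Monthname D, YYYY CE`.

Counting 915 days forward from JDN 2364162 reaches JDN 2365077, which is March 25, 1763 CE.

March 25, 1763 CE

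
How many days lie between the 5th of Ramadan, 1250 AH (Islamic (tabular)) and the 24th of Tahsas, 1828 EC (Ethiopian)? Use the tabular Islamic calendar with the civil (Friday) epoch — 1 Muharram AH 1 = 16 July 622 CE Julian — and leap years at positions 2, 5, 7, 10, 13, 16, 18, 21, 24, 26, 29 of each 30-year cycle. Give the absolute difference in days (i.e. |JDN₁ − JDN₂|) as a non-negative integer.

362

JDN of the first date = 2391284.
JDN of the second date = 2391646.
|2391646 − 2391284| = 362.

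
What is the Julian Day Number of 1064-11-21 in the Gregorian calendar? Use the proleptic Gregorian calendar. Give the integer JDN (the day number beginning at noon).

2110003

JDN 2299161 is 15 October 1582 CE (Gregorian); the target day is −189158 days from there, so JDN = 2110003.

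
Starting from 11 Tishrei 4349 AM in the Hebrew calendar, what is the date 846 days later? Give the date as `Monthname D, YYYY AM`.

Counting 846 days forward from JDN 1936075 reaches JDN 1936921, which is Shevat 1, 4351 AM.

Shevat 1, 4351 AM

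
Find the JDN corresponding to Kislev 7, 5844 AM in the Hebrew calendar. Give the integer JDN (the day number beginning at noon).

Equivalently 17 November 2083 (Gregorian).
JDN 2299161 is 15 October 1582 CE (Gregorian); the target day is +183020 days from there, so JDN = 2482181.

2482181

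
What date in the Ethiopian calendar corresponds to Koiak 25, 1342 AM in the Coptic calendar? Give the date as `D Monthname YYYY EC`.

The source date corresponds to 31 December 1625 in the Gregorian calendar (JDN 2314944).
That day falls on 25 Tahsas 1618 EC in the Ethiopian calendar.

25 Tahsas 1618 EC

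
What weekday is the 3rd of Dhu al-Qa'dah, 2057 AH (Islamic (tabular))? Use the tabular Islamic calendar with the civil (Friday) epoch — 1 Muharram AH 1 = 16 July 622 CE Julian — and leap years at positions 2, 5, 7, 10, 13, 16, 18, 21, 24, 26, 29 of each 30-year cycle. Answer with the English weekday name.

Equivalently 20 February 2618 Gregorian, JDN 2677315.
Since JDN mod 7 = 4 (0 = Monday), the day is Friday.

Friday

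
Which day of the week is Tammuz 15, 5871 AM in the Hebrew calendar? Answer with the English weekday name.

Tuesday

This is JDN 2492288 (21 July 2111 Gregorian).
JDN 2492288 mod 7 = 1, and JDN 0 was a Monday, so this is a Tuesday.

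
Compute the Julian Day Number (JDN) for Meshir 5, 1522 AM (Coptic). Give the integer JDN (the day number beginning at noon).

2380729

In the Gregorian calendar the same day is 11 February 1806.
JDN 2299161 is 15 October 1582 CE (Gregorian); the target day is +81568 days from there, so JDN = 2380729.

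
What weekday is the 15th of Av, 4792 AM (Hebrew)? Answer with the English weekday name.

Wednesday

This is JDN 2098203 (1 August 1032 Gregorian).
Since JDN mod 7 = 2 (0 = Monday), the day is Wednesday.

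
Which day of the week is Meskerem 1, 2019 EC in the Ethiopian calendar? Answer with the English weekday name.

Friday

This is JDN 2461295 (11 September 2026 Gregorian).
Since JDN mod 7 = 4 (0 = Monday), the day is Friday.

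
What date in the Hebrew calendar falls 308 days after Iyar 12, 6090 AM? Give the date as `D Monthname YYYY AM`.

26 Adar I 6091 AM

Counting 308 days forward from JDN 2572196 reaches JDN 2572504, which is 26 Adar I 6091 AM.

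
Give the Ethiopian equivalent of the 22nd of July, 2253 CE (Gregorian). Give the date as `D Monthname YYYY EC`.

13 Hamle 2245 EC

Julian Day Number of the source date = 2544154.
Converting JDN 2544154 to the Ethiopian calendar gives 13 Hamle 2245 EC.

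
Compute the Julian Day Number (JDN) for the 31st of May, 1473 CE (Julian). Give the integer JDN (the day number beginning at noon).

2259222

In the proleptic Gregorian calendar the same day is 9 June 1473.
JDN 2400001 is 17 November 1858 CE (Gregorian), MJD 0; the target day is −140779 days from there, so JDN = 2259222.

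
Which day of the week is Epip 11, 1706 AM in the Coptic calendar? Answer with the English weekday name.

Wednesday

This is JDN 2448091 (18 July 1990 Gregorian).
JDN 2448091 mod 7 = 2, and JDN 0 was a Monday, so this is a Wednesday.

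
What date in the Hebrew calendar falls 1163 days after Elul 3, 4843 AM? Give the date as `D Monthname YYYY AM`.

Counting 1163 days forward from JDN 2116855 reaches JDN 2118018, which is 15 Cheshvan 4847 AM.

15 Cheshvan 4847 AM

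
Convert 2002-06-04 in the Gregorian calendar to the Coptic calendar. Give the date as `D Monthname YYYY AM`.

Julian Day Number of the source date = 2452430.
Converting JDN 2452430 to the Coptic calendar gives 27 Pashons 1718 AM.

27 Pashons 1718 AM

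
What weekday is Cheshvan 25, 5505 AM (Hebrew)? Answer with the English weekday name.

This is JDN 2358347 (31 October 1744 Gregorian).
2358347 ≡ 5 (mod 7); counting from Monday = 0 gives Saturday.

Saturday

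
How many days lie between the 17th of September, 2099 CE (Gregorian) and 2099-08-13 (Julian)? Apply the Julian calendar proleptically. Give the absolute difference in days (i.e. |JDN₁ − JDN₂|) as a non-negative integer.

22

First date → JDN 2487964; second date → JDN 2487942.
The interval is |2487964 − 2487942| = 22 days.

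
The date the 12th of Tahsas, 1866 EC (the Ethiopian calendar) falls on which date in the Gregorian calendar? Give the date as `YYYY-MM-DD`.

Both dates share Julian Day Number 2405513; in the Gregorian calendar that is 20 December 1873 CE.

1873-12-20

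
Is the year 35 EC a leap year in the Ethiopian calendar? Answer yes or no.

yes

35 mod 4 = 3; in the Ethiopian calendar a year is leap when year mod 4 = 3, so it is a leap year.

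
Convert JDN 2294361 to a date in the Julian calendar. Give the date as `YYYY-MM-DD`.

1569-08-14

JDN 2294361 is 24 August 1569 in the proleptic Gregorian calendar.
In the Julian calendar that day is 1569-08-14.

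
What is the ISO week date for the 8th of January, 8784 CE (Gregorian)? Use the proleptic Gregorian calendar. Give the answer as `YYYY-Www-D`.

8784-W01-7

The weekday is Sunday (ISO weekday 7).
That Sunday belongs to ISO week 1 of ISO year 8784.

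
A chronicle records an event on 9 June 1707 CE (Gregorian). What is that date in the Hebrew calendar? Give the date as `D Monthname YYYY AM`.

9 Sivan 5467 AM

Both dates share Julian Day Number 2344688; in the Hebrew calendar that is 9 Sivan 5467 AM.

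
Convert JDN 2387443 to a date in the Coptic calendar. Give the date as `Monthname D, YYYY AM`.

JDN 2387443 is 30 June 1824 in the Gregorian calendar.
In the Coptic calendar that day is Paoni 24, 1540 AM.

Paoni 24, 1540 AM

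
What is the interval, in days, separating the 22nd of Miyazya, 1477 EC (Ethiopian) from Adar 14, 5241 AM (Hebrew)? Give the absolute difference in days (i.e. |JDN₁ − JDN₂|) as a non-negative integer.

1524

First date → JDN 2263561; second date → JDN 2262037.
The interval is |2263561 − 2262037| = 1524 days.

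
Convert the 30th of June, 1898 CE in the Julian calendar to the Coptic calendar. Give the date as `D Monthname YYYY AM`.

The source date corresponds to 12 July 1898 in the Gregorian calendar (JDN 2414483).
That day falls on 6 Epip 1614 AM in the Coptic calendar.

6 Epip 1614 AM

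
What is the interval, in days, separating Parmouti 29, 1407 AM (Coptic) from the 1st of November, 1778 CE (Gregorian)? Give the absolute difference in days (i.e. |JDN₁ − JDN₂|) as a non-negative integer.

31957

First date → JDN 2338809; second date → JDN 2370766.
The interval is |2338809 − 2370766| = 31957 days.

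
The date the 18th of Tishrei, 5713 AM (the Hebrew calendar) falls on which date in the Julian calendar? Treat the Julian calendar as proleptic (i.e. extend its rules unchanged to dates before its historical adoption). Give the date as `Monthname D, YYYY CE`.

The source date corresponds to 7 October 1952 in the Gregorian calendar (JDN 2434293).
That day falls on 24 September 1952 CE in the Julian calendar.

September 24, 1952 CE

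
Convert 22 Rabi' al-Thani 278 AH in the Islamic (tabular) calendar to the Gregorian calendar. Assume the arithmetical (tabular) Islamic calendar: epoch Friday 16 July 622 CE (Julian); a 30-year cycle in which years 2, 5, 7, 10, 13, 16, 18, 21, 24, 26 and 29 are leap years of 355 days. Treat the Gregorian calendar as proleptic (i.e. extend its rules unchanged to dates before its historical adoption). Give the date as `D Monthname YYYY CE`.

7 August 891 CE

Both dates share Julian Day Number 2046710; in the Gregorian calendar that is 7 August 891 CE.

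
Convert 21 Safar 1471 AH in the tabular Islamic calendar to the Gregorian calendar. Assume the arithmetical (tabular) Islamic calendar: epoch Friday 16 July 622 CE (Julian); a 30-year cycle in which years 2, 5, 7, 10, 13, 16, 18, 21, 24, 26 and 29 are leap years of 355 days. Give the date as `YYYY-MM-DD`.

2048-11-28

Julian Day Number of the source date = 2469409.
Converting JDN 2469409 to the Gregorian calendar gives 28 November 2048 CE.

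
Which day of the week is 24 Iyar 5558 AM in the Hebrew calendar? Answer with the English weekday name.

In the Gregorian calendar this is 10 May 1798 (JDN 2377896).
Since JDN mod 7 = 3 (0 = Monday), the day is Thursday.

Thursday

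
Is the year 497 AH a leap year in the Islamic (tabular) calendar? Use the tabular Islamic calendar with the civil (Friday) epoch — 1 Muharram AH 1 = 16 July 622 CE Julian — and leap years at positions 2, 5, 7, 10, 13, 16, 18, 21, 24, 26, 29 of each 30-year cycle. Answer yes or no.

no

Year 497 AH is year 17 of its 30-year cycle; leap positions are 2, 5, 7, 10, 13, 16, 18, 21, 24, 26, 29, so it is a common year (354 days).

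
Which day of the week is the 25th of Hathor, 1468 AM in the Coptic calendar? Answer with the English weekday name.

Friday

Equivalently 3 December 1751 Gregorian, JDN 2360936.
2360936 ≡ 4 (mod 7); counting from Monday = 0 gives Friday.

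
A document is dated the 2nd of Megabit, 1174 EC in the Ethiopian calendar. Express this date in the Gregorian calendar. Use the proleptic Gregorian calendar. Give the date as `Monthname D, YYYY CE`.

Both dates share Julian Day Number 2152840; in the Gregorian calendar that is 5 March 1182 CE.

March 5, 1182 CE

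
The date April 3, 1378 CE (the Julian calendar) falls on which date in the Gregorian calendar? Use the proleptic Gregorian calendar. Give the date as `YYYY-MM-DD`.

For dates in this range the Gregorian date is 8 days ahead of the Julian.
3 April 1378 Julian + 8 days → 11 April 1378 Gregorian.

1378-04-11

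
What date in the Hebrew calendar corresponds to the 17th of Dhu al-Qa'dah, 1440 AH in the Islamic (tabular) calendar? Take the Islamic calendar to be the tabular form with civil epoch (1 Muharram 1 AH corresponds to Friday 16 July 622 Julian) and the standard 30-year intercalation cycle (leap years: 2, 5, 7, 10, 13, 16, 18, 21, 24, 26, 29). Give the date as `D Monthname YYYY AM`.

The source date corresponds to 20 July 2019 in the Gregorian calendar (JDN 2458685).
That day falls on 17 Tammuz 5779 AM in the Hebrew calendar.

17 Tammuz 5779 AM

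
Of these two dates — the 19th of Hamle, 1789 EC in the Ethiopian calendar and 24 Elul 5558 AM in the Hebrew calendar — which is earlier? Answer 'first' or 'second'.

Converting both to JDN: 2377606 vs 2378014; the smaller is the first.

first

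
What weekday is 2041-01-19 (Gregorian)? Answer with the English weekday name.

Saturday

2466539 ≡ 5 (mod 7); counting from Monday = 0 gives Saturday.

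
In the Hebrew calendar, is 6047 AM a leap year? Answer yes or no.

Hebrew year 6047 is year 5 of its 19-year Metonic cycle; leap years are at positions 3, 6, 8, 11, 14, 17, 19, so it is a common year (12 months).

no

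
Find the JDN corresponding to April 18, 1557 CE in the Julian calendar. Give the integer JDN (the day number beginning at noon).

2289860

Equivalently 28 April 1557 (proleptic Gregorian).
JDN 2299161 is 15 October 1582 CE (Gregorian); the target day is −9301 days from there, so JDN = 2289860.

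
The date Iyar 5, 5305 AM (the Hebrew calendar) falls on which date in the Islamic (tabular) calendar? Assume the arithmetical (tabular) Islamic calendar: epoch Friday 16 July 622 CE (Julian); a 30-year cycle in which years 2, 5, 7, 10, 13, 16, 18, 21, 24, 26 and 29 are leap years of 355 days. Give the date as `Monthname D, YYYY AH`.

The source date corresponds to 27 April 1545 in the proleptic Gregorian calendar (JDN 2285476).
That day falls on 4 Safar 952 AH in the tabular Islamic calendar.

Safar 4, 952 AH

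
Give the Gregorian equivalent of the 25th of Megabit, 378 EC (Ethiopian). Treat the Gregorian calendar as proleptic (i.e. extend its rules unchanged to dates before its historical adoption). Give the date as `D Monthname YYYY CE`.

22 March 386 CE

Julian Day Number of the source date = 1862124.
Converting JDN 1862124 to the Gregorian calendar gives 22 March 386 CE.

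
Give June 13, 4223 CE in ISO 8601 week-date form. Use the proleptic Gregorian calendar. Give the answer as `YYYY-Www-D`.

The weekday is Friday (ISO weekday 5).
That Friday belongs to ISO week 24 of ISO year 4223.

4223-W24-5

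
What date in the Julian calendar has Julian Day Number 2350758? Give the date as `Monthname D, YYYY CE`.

The Gregorian equivalent of JDN 2350758 is 21 January 1724.
In the Julian calendar that day is January 10, 1724 CE.

January 10, 1724 CE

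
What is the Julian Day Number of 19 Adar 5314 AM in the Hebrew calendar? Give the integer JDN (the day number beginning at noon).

2288708

In the proleptic Gregorian calendar the same day is 3 March 1554.
JDN 2400001 is 17 November 1858 CE (Gregorian), MJD 0; the target day is −111293 days from there, so JDN = 2288708.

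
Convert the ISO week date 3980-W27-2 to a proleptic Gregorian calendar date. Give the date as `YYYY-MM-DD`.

3980-07-01

ISO week 1 of 3980 is the week containing the first Thursday of 3980.
Week 27, day 2 (Tuesday) lands on 3980-07-01.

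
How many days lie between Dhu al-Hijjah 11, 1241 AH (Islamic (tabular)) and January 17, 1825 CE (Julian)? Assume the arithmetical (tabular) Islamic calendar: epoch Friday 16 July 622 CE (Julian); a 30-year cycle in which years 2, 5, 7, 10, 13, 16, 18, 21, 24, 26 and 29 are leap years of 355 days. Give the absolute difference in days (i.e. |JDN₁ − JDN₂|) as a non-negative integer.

534

First date → JDN 2388190; second date → JDN 2387656.
The interval is |2388190 − 2387656| = 534 days.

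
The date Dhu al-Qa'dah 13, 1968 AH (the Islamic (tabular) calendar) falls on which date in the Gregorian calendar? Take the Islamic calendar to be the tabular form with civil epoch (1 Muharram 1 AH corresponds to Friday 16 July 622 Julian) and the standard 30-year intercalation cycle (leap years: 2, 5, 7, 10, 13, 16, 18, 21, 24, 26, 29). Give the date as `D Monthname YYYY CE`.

Both dates share Julian Day Number 2645786; in the Gregorian calendar that is 25 October 2531 CE.

25 October 2531 CE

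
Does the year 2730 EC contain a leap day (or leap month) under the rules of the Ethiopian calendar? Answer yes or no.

2730 mod 4 = 2; in the Ethiopian calendar a year is leap when year mod 4 = 3, so it is a common year.

no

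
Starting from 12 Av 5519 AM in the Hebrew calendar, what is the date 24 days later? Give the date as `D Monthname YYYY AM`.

6 Elul 5519 AM

Counting 24 days forward from JDN 2363738 reaches JDN 2363762, which is 6 Elul 5519 AM.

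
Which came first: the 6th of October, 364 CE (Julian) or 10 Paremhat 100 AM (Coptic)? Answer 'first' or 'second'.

Converting both to JDN: 1854288 vs 1861379; the smaller is the first.

first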